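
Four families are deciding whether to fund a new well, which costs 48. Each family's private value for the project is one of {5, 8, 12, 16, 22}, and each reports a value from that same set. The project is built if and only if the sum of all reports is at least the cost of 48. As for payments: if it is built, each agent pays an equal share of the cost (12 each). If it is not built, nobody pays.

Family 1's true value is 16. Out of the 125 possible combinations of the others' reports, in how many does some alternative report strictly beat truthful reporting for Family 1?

Others report (5, 5, 16): truth gives 0; report 22 gives 4 > 0. Violating.
Others report (5, 8, 16): truth gives 0; report 22 gives 4 > 0. Violating.
Others report (5, 12, 12): truth gives 0; report 22 gives 4 > 0. Violating.
Others report (5, 16, 5): truth gives 0; report 22 gives 4 > 0. Violating.
Others report (5, 5, 5): truth gives 0; no alternative beats it.
Others report (5, 5, 8): truth gives 0; no alternative beats it.
(Checking all 125 profiles: 15 have a profitable deviation, 110 do not.)

15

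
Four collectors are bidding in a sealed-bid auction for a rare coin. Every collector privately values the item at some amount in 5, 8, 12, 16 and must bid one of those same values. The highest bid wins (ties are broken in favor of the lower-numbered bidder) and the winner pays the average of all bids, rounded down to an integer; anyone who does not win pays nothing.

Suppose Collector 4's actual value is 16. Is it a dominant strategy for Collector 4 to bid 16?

No

Consider the case where Collector 1 bids 5, Collector 2 bids 5 and Collector 3 bids 5.
Truthful bid 16: wins, pays 7, utility 16 - 7 = 9.
Bid 8 instead: wins, pays 5, utility 16 - 5 = 11.
Since 11 > 9, bidding 8 is strictly better here, so truthful bidding is not dominant.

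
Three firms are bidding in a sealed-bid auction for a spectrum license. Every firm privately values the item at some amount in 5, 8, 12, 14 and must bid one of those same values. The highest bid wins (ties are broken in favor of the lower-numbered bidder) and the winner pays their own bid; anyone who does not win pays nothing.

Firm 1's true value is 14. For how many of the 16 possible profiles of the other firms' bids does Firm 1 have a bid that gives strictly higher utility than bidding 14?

9

Others bid (5, 5): truth gives 0; bid 5 gives 9 > 0. Violating.
Others bid (5, 8): truth gives 0; bid 8 gives 6 > 0. Violating.
Others bid (5, 12): truth gives 0; bid 12 gives 2 > 0. Violating.
Others bid (8, 5): truth gives 0; bid 8 gives 6 > 0. Violating.
Others bid (5, 14): truth gives 0; no alternative beats it.
Others bid (8, 14): truth gives 0; no alternative beats it.
(Checking all 16 profiles: 9 have a profitable deviation, 7 do not.)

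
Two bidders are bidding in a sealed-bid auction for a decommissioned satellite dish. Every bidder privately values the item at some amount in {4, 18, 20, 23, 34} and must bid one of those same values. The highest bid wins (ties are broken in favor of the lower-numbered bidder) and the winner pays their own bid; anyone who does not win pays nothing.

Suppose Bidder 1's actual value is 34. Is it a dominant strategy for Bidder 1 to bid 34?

Consider the case where Bidder 2 bids 4.
Truthful bid 34: wins, pays 34, utility 34 - 34 = 0.
Bid 4 instead: wins, pays 4, utility 34 - 4 = 30.
Since 30 > 0, bidding 4 is strictly better here, so truthful bidding is not dominant.

No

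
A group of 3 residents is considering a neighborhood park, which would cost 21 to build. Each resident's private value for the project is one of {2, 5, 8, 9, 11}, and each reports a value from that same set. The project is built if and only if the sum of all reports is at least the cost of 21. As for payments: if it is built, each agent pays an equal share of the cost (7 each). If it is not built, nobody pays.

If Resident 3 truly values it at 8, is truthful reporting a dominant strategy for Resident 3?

No

Consider the case where Resident 1 reports 2 and Resident 2 reports 8.
Truthful report 8: project not built, utility 0.
Report 11 instead: project built, pays 7, utility 8 - 7 = 1.
Since 1 > 0, reporting 11 is strictly better here, so truthful reporting is not dominant.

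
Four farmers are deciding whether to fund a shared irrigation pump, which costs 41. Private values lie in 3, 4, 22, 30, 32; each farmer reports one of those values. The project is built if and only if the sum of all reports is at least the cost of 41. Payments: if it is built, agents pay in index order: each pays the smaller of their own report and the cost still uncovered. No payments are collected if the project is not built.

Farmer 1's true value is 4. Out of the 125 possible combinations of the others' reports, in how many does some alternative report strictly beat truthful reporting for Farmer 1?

96

Others report (3, 3, 32): truth gives 0; report 3 gives 1 > 0. Violating.
Others report (3, 4, 32): truth gives 0; report 3 gives 1 > 0. Violating.
Others report (3, 22, 22): truth gives 0; report 3 gives 1 > 0. Violating.
Others report (3, 22, 30): truth gives 0; report 3 gives 1 > 0. Violating.
Others report (3, 3, 3): truth gives 0; no alternative beats it.
Others report (3, 3, 4): truth gives 0; no alternative beats it.
(Checking all 125 profiles: 96 have a profitable deviation, 29 do not.)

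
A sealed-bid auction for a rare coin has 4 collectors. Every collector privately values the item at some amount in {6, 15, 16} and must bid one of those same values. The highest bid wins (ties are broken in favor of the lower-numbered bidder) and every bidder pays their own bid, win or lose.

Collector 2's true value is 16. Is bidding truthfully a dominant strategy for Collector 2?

No

Consider the case where Collector 1 bids 6, Collector 3 bids 6 and Collector 4 bids 6.
Truthful bid 16: wins, pays 16, utility 16 - 16 = 0.
Bid 15 instead: wins, pays 15, utility 16 - 15 = 1.
Since 1 > 0, bidding 15 is strictly better here, so truthful bidding is not dominant.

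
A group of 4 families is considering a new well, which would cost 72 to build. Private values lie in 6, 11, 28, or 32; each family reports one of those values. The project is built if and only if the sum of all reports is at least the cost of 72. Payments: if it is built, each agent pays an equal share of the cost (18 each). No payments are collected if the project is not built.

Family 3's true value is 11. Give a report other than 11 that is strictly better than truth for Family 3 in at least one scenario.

Suppose Family 1 reports 6, Family 2 reports 28 and Family 4 reports 28.
Report 11: project built, pays 18, utility 11 - 18 = -7.
Report 6: project not built, utility 0.
So reporting 6 beats truth here (0 > -7).

6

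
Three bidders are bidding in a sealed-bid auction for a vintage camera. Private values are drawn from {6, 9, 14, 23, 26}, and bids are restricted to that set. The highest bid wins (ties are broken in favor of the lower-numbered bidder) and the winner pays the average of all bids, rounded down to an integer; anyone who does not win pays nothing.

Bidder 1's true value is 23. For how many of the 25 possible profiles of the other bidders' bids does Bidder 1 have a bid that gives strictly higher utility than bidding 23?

Others bid (6, 6): truth gives 12; bid 6 gives 17 > 12. Violating.
Others bid (6, 9): truth gives 11; bid 9 gives 15 > 11. Violating.
Others bid (6, 14): truth gives 9; bid 14 gives 12 > 9. Violating.
Others bid (6, 26): truth gives 0; bid 26 gives 4 > 0. Violating.
Others bid (6, 23): truth gives 6; no alternative beats it.
Others bid (9, 23): truth gives 5; no alternative beats it.
(Checking all 25 profiles: 15 have a profitable deviation, 10 do not.)

15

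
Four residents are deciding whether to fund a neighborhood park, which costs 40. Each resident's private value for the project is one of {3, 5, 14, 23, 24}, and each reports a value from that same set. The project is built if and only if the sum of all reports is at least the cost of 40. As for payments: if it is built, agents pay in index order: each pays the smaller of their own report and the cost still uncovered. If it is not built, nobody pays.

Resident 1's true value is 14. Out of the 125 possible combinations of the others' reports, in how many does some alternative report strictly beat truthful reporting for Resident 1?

75

Others report (3, 14, 23): truth gives 0; report 3 gives 11 > 0. Violating.
Others report (3, 14, 24): truth gives 0; report 3 gives 11 > 0. Violating.
Others report (3, 23, 14): truth gives 0; report 3 gives 11 > 0. Violating.
Others report (3, 23, 23): truth gives 0; report 3 gives 11 > 0. Violating.
Others report (3, 3, 3): truth gives 0; no alternative beats it.
Others report (3, 3, 5): truth gives 0; no alternative beats it.
(Checking all 125 profiles: 75 have a profitable deviation, 50 do not.)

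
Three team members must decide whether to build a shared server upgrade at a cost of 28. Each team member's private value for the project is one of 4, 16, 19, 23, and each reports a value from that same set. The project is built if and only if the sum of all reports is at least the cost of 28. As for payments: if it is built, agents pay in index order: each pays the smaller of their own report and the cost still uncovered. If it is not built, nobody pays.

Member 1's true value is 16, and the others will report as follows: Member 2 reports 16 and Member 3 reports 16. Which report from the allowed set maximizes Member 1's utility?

4

Report 4: project built, pays 4, utility 16 - 4 = 12.
Report 16: project built, pays 16, utility 16 - 16 = 0.
Report 19: project built, pays 19, utility 16 - 19 = -3.
Report 23: project built, pays 23, utility 16 - 23 = -7.
The best choice is 4 with utility 12.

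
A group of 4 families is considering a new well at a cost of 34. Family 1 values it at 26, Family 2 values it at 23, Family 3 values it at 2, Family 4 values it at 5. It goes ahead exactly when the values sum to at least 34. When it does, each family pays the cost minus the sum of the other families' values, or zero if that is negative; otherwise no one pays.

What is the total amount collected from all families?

5

Total value 56 ≥ cost 34, so it is built.
Family 1: others sum to 30; max(0, 34 - 30) = 4.
Family 2: others sum to 33; max(0, 34 - 33) = 1.
Family 3: others sum to 54; max(0, 34 - 54) = 0.
Family 4: others sum to 51; max(0, 34 - 51) = 0.
Total collected = 4 + 1 + 0 + 0 = 5.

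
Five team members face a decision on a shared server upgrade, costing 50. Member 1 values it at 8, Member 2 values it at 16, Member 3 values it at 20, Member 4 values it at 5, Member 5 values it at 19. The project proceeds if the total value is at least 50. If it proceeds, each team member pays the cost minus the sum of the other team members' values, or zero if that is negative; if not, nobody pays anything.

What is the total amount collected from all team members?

3

Total value 68 ≥ cost 50, so it is built.
Member 1: others sum to 60; max(0, 50 - 60) = 0.
Member 2: others sum to 52; max(0, 50 - 52) = 0.
Member 3: others sum to 48; max(0, 50 - 48) = 2.
Member 4: others sum to 63; max(0, 50 - 63) = 0.
Member 5: others sum to 49; max(0, 50 - 49) = 1.
Total collected = 0 + 0 + 2 + 0 + 1 = 3.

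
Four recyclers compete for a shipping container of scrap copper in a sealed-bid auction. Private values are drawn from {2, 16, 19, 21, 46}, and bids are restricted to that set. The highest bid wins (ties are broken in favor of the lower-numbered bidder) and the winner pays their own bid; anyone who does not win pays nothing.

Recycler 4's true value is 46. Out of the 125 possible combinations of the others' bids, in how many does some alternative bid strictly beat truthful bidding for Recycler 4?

Others bid (2, 2, 2): truth gives 0; bid 16 gives 30 > 0. Violating.
Others bid (2, 2, 16): truth gives 0; bid 19 gives 27 > 0. Violating.
Others bid (2, 2, 19): truth gives 0; bid 21 gives 25 > 0. Violating.
Others bid (2, 16, 2): truth gives 0; bid 19 gives 27 > 0. Violating.
Others bid (2, 2, 21): truth gives 0; no alternative beats it.
Others bid (2, 2, 46): truth gives 0; no alternative beats it.
(Checking all 125 profiles: 27 have a profitable deviation, 98 do not.)

27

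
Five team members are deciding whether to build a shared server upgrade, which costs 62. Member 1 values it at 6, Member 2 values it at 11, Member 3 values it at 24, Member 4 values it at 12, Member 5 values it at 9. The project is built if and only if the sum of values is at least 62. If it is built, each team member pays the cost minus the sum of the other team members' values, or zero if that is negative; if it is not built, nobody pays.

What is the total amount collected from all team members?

Total value 62 ≥ cost 62, so it is built.
Member 1: others sum to 56; max(0, 62 - 56) = 6.
Member 2: others sum to 51; max(0, 62 - 51) = 11.
Member 3: others sum to 38; max(0, 62 - 38) = 24.
Member 4: others sum to 50; max(0, 62 - 50) = 12.
Member 5: others sum to 53; max(0, 62 - 53) = 9.
Total collected = 6 + 11 + 24 + 12 + 9 = 62.

62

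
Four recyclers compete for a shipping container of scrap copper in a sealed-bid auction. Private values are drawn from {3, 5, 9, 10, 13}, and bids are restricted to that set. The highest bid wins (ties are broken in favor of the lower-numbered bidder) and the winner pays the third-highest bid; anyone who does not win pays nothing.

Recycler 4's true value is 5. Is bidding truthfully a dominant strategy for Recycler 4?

Consider the case where Recycler 1 bids 3, Recycler 2 bids 3 and Recycler 3 bids 5.
Truthful bid 5: loses, pays 0, utility 0.
Bid 9 instead: wins, pays 3, utility 5 - 3 = 2.
Since 2 > 0, bidding 9 is strictly better here, so truthful bidding is not dominant.

No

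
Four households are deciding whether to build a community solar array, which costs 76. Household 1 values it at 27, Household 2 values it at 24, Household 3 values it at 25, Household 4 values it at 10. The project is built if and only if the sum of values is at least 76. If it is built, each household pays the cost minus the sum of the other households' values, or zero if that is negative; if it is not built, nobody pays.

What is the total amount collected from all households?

Total value 86 ≥ cost 76, so it is built.
Household 1: others sum to 59; max(0, 76 - 59) = 17.
Household 2: others sum to 62; max(0, 76 - 62) = 14.
Household 3: others sum to 61; max(0, 76 - 61) = 15.
Household 4: others sum to 76; max(0, 76 - 76) = 0.
Total collected = 17 + 14 + 15 + 0 = 46.

46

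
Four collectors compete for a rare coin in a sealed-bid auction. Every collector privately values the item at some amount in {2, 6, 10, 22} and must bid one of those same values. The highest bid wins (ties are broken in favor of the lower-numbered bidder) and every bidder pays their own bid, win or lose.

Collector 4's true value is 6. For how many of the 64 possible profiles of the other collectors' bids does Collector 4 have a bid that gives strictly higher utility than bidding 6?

63

Others bid (2, 2, 6): truth gives -6; bid 2 gives -2 > -6. Violating.
Others bid (2, 2, 10): truth gives -6; bid 2 gives -2 > -6. Violating.
Others bid (2, 2, 22): truth gives -6; bid 2 gives -2 > -6. Violating.
Others bid (2, 6, 2): truth gives -6; bid 2 gives -2 > -6. Violating.
Others bid (2, 2, 2): truth gives 0; no alternative beats it.
(Checking all 64 profiles: 63 have a profitable deviation, 1 does not.)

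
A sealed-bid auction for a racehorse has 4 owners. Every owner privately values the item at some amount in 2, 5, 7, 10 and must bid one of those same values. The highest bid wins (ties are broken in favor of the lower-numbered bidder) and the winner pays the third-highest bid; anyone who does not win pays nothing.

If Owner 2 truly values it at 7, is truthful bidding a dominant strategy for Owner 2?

Consider the case where Owner 1 bids 2, Owner 3 bids 2 and Owner 4 bids 10.
Truthful bid 7: loses, pays 0, utility 0.
Bid 10 instead: wins, pays 2, utility 7 - 2 = 5.
Since 5 > 0, bidding 10 is strictly better here, so truthful bidding is not dominant.

No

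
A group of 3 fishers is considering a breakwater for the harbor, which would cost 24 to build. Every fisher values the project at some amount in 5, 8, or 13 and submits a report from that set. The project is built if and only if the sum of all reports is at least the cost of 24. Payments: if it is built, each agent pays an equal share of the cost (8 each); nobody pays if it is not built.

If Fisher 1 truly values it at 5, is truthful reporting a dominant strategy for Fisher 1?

Yes

Check each profile of the others' reports and compare truth against every alternative report.
Others report (5, 13): truth gives 0, best alternative gives -3.
Others report (8, 8): truth gives 0, best alternative gives -3.
Others report (13, 5): truth gives 0, best alternative gives -3.
Others report (8, 13): truth gives -3, best alternative gives -3.
Others report (13, 8): truth gives -3, best alternative gives -3.
Others report (13, 13): truth gives -3, best alternative gives -3.
(Remaining 3 profiles checked similarly; truth is weakly best in each.)
In every case the truthful report is at least as good as any alternative, so it is a dominant strategy.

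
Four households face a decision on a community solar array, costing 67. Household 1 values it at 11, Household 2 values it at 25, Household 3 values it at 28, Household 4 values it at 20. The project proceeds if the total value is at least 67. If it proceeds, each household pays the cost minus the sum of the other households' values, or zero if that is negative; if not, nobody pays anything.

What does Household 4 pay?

3

Total value 84 ≥ cost 67, so the project is built.
The other households' values sum to 64.
Cost minus that sum is 67 - 64 = 3.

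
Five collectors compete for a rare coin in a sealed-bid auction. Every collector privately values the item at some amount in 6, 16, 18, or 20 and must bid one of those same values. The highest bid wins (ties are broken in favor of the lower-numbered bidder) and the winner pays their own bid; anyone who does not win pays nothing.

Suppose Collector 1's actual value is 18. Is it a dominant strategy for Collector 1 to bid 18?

Consider the case where Collector 2 bids 6, Collector 3 bids 6, Collector 4 bids 6 and Collector 5 bids 6.
Truthful bid 18: wins, pays 18, utility 18 - 18 = 0.
Bid 6 instead: wins, pays 6, utility 18 - 6 = 12.
Since 12 > 0, bidding 6 is strictly better here, so truthful bidding is not dominant.

No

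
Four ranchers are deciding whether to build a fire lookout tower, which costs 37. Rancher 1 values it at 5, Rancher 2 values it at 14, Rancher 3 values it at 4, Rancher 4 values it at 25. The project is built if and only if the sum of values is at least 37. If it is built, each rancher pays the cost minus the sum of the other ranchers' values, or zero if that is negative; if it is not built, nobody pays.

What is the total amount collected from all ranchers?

Total value 48 ≥ cost 37, so it is built.
Rancher 1: others sum to 43; max(0, 37 - 43) = 0.
Rancher 2: others sum to 34; max(0, 37 - 34) = 3.
Rancher 3: others sum to 44; max(0, 37 - 44) = 0.
Rancher 4: others sum to 23; max(0, 37 - 23) = 14.
Total collected = 0 + 3 + 0 + 14 = 17.

17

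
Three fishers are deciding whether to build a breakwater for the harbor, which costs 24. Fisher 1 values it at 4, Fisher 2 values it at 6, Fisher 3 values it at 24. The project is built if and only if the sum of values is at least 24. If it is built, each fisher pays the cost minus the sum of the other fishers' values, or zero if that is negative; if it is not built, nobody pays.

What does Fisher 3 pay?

Total value 34 ≥ cost 24, so the project is built.
The other fishers' values sum to 10.
Cost minus that sum is 24 - 10 = 14.

14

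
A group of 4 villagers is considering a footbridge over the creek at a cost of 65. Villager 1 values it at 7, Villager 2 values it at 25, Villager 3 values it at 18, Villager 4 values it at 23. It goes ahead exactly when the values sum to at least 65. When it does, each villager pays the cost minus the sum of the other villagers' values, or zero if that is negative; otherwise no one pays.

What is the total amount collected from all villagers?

Total value 73 ≥ cost 65, so it is built.
Villager 1: others sum to 66; max(0, 65 - 66) = 0.
Villager 2: others sum to 48; max(0, 65 - 48) = 17.
Villager 3: others sum to 55; max(0, 65 - 55) = 10.
Villager 4: others sum to 50; max(0, 65 - 50) = 15.
Total collected = 0 + 17 + 10 + 15 = 42.

42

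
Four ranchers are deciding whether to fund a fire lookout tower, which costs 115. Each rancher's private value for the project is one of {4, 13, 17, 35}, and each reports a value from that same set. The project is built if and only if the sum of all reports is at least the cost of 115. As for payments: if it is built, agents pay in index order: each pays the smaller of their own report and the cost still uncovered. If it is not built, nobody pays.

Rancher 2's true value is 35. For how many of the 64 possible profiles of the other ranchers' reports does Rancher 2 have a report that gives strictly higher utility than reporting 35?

Others report (35, 35, 35): truth gives 0; report 13 gives 22 > 0. Violating.
Others report (4, 4, 4): truth gives 0; no alternative beats it.
Others report (4, 4, 13): truth gives 0; no alternative beats it.
(Checking all 64 profiles: 1 has a profitable deviation, 63 do not.)

1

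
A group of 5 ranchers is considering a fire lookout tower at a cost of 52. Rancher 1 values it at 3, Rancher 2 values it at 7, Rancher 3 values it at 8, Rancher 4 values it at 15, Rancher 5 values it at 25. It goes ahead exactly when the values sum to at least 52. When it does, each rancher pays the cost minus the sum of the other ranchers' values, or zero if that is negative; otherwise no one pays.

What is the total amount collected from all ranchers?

31

Total value 58 ≥ cost 52, so it is built.
Rancher 1: others sum to 55; max(0, 52 - 55) = 0.
Rancher 2: others sum to 51; max(0, 52 - 51) = 1.
Rancher 3: others sum to 50; max(0, 52 - 50) = 2.
Rancher 4: others sum to 43; max(0, 52 - 43) = 9.
Rancher 5: others sum to 33; max(0, 52 - 33) = 19.
Total collected = 0 + 1 + 2 + 9 + 19 = 31.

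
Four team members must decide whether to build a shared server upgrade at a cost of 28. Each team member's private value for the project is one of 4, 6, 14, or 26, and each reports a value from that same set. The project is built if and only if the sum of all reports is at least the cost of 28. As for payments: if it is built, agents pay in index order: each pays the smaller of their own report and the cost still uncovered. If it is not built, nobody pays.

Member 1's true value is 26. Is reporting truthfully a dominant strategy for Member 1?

No

Consider the case where Member 2 reports 4, Member 3 reports 4 and Member 4 reports 6.
Truthful report 26: project built, pays 26, utility 26 - 26 = 0.
Report 14 instead: project built, pays 14, utility 26 - 14 = 12.
Since 12 > 0, reporting 14 is strictly better here, so truthful reporting is not dominant.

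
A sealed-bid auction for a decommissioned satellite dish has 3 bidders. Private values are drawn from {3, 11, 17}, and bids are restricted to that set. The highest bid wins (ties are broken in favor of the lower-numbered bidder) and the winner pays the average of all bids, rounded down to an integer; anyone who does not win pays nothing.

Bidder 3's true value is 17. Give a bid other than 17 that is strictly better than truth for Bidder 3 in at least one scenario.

11

Suppose Bidder 1 bids 3 and Bidder 2 bids 3.
Bid 17: wins, pays 7, utility 17 - 7 = 10.
Bid 11: wins, pays 5, utility 17 - 5 = 12.
So bidding 11 beats truth here (12 > 10).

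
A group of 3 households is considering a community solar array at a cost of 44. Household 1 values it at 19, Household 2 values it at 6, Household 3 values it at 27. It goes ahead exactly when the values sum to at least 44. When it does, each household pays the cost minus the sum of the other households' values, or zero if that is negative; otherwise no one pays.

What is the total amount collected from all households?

Total value 52 ≥ cost 44, so it is built.
Household 1: others sum to 33; max(0, 44 - 33) = 11.
Household 2: others sum to 46; max(0, 44 - 46) = 0.
Household 3: others sum to 25; max(0, 44 - 25) = 19.
Total collected = 11 + 0 + 19 = 30.

30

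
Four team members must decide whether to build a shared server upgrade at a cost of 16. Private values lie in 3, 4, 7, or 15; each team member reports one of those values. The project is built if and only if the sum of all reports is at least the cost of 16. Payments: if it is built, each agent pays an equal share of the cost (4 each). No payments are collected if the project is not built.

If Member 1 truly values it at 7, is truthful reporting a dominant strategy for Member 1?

Check each profile of the others' reports and compare truth against every alternative report.
Others report (3, 3, 3): truth gives 3, best alternative gives 3.
Others report (3, 3, 4): truth gives 3, best alternative gives 3.
Others report (3, 3, 7): truth gives 3, best alternative gives 3.
Others report (3, 3, 15): truth gives 3, best alternative gives 3.
Others report (3, 4, 3): truth gives 3, best alternative gives 3.
Others report (3, 4, 4): truth gives 3, best alternative gives 3.
(Remaining 58 profiles checked similarly; truth is weakly best in each.)
In every case the truthful report is at least as good as any alternative, so it is a dominant strategy.

Yes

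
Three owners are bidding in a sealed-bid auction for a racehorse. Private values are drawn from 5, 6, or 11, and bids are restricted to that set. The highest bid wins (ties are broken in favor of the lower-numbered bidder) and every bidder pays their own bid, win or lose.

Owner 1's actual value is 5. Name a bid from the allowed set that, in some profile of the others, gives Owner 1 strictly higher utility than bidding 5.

Suppose Owner 2 bids 5 and Owner 3 bids 6.
Bid 5: loses but pays 5, utility -5.
Bid 6: wins, pays 6, utility 5 - 6 = -1.
So bidding 6 beats truth here (-1 > -5).

6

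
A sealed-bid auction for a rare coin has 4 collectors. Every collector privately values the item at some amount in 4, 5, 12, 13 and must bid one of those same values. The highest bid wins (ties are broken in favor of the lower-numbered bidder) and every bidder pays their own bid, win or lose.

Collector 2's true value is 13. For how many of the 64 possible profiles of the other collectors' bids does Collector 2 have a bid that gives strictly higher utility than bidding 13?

Others bid (4, 4, 4): truth gives 0; bid 5 gives 8 > 0. Violating.
Others bid (4, 4, 5): truth gives 0; bid 5 gives 8 > 0. Violating.
Others bid (4, 4, 12): truth gives 0; bid 12 gives 1 > 0. Violating.
Others bid (4, 5, 4): truth gives 0; bid 5 gives 8 > 0. Violating.
Others bid (4, 4, 13): truth gives 0; no alternative beats it.
Others bid (4, 5, 13): truth gives 0; no alternative beats it.
(Checking all 64 profiles: 34 have a profitable deviation, 30 do not.)

34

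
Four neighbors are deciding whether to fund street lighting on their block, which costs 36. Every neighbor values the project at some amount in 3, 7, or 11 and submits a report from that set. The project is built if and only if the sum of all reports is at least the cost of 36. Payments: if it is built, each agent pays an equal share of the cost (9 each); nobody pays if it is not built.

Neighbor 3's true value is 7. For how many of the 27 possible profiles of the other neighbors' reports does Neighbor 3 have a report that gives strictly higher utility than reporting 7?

3

Others report (7, 11, 11): truth gives -2; report 3 gives 0 > -2. Violating.
Others report (11, 7, 11): truth gives -2; report 3 gives 0 > -2. Violating.
Others report (11, 11, 7): truth gives -2; report 3 gives 0 > -2. Violating.
Others report (3, 3, 3): truth gives 0; no alternative beats it.
Others report (3, 3, 7): truth gives 0; no alternative beats it.
(Checking all 27 profiles: 3 have a profitable deviation, 24 do not.)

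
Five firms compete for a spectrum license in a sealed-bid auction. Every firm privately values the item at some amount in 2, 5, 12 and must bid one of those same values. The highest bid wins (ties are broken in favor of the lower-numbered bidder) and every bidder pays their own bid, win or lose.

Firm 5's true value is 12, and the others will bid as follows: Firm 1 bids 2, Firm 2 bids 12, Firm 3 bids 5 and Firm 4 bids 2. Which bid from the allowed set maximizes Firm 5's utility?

2

Bid 2: loses but pays 2, utility -2.
Bid 5: loses but pays 5, utility -5.
Bid 12: loses but pays 12, utility -12.
The best choice is 2 with utility -2.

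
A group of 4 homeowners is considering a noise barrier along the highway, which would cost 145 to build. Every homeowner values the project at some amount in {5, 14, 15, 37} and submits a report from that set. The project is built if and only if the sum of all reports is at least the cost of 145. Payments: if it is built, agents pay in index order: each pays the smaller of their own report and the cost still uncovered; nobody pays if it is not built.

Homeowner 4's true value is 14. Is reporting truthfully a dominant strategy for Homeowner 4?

Yes

Check each profile of the others' reports and compare truth against every alternative report.
Others report (5, 5, 5): truth gives 0, best alternative gives 0.
Others report (5, 5, 14): truth gives 0, best alternative gives 0.
Others report (5, 5, 15): truth gives 0, best alternative gives 0.
Others report (5, 5, 37): truth gives 0, best alternative gives 0.
Others report (5, 14, 5): truth gives 0, best alternative gives 0.
Others report (5, 14, 14): truth gives 0, best alternative gives 0.
(Remaining 58 profiles checked similarly; truth is weakly best in each.)
In every case the truthful report is at least as good as any alternative, so it is a dominant strategy.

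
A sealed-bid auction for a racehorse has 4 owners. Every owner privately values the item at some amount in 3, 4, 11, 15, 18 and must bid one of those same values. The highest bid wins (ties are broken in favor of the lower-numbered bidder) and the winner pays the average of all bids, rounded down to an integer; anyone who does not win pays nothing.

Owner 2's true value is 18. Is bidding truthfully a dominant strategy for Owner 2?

No

Consider the case where Owner 1 bids 3, Owner 3 bids 3 and Owner 4 bids 3.
Truthful bid 18: wins, pays 6, utility 18 - 6 = 12.
Bid 4 instead: wins, pays 3, utility 18 - 3 = 15.
Since 15 > 12, bidding 4 is strictly better here, so truthful bidding is not dominant.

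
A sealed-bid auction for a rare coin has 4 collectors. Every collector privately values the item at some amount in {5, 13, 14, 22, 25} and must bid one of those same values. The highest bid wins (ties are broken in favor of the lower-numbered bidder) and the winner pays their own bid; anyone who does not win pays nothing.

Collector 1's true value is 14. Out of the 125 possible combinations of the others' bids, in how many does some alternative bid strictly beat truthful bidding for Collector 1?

8

Others bid (5, 5, 5): truth gives 0; bid 5 gives 9 > 0. Violating.
Others bid (5, 5, 13): truth gives 0; bid 13 gives 1 > 0. Violating.
Others bid (5, 13, 5): truth gives 0; bid 13 gives 1 > 0. Violating.
Others bid (5, 13, 13): truth gives 0; bid 13 gives 1 > 0. Violating.
Others bid (5, 5, 14): truth gives 0; no alternative beats it.
Others bid (5, 5, 22): truth gives 0; no alternative beats it.
(Checking all 125 profiles: 8 have a profitable deviation, 117 do not.)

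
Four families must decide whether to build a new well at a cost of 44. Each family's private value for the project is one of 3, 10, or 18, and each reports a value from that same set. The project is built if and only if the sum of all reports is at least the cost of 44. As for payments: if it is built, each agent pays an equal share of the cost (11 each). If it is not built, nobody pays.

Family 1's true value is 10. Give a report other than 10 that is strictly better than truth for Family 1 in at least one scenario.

Suppose Family 2 reports 3, Family 3 reports 18 and Family 4 reports 18.
Report 10: project built, pays 11, utility 10 - 11 = -1.
Report 3: project not built, utility 0.
So reporting 3 beats truth here (0 > -1).

3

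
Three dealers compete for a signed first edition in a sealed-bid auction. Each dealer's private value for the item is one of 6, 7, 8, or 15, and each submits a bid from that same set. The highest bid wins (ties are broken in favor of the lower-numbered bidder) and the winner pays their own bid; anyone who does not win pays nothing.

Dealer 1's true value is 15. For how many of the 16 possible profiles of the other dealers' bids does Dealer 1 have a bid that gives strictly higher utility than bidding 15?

9

Others bid (6, 6): truth gives 0; bid 6 gives 9 > 0. Violating.
Others bid (6, 7): truth gives 0; bid 7 gives 8 > 0. Violating.
Others bid (6, 8): truth gives 0; bid 8 gives 7 > 0. Violating.
Others bid (7, 6): truth gives 0; bid 7 gives 8 > 0. Violating.
Others bid (6, 15): truth gives 0; no alternative beats it.
Others bid (7, 15): truth gives 0; no alternative beats it.
(Checking all 16 profiles: 9 have a profitable deviation, 7 do not.)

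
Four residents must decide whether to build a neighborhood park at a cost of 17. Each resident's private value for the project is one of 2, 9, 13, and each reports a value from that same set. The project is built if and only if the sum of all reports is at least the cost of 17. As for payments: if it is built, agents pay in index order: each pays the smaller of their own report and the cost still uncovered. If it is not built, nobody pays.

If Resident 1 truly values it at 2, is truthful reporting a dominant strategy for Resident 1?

Yes

Check each profile of the others' reports and compare truth against every alternative report.
Others report (2, 2, 9): truth gives 0, best alternative gives -7.
Others report (2, 2, 13): truth gives 0, best alternative gives -7.
Others report (2, 9, 2): truth gives 0, best alternative gives -7.
Others report (2, 9, 9): truth gives 0, best alternative gives -7.
Others report (2, 9, 13): truth gives 0, best alternative gives -7.
Others report (2, 13, 2): truth gives 0, best alternative gives -7.
(Remaining 21 profiles checked similarly; truth is weakly best in each.)
In every case the truthful report is at least as good as any alternative, so it is a dominant strategy.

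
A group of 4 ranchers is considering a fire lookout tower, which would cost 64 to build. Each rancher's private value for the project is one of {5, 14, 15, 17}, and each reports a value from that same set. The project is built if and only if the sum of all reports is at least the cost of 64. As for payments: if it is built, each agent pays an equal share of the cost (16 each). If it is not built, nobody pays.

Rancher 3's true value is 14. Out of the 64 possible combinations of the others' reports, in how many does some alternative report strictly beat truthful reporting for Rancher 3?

1

Others report (17, 17, 17): truth gives -2; report 5 gives 0 > -2. Violating.
Others report (5, 5, 5): truth gives 0; no alternative beats it.
Others report (5, 5, 14): truth gives 0; no alternative beats it.
(Checking all 64 profiles: 1 has a profitable deviation, 63 do not.)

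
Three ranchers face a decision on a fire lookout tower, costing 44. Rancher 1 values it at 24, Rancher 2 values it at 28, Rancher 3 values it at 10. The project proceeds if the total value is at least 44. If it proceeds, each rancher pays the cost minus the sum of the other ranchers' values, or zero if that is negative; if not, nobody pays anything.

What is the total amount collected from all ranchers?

Total value 62 ≥ cost 44, so it is built.
Rancher 1: others sum to 38; max(0, 44 - 38) = 6.
Rancher 2: others sum to 34; max(0, 44 - 34) = 10.
Rancher 3: others sum to 52; max(0, 44 - 52) = 0.
Total collected = 6 + 10 + 0 = 16.

16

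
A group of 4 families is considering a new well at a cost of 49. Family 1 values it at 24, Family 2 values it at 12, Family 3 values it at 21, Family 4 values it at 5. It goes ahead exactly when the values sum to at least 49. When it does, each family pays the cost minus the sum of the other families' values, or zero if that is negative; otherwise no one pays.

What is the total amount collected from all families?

Total value 62 ≥ cost 49, so it is built.
Family 1: others sum to 38; max(0, 49 - 38) = 11.
Family 2: others sum to 50; max(0, 49 - 50) = 0.
Family 3: others sum to 41; max(0, 49 - 41) = 8.
Family 4: others sum to 57; max(0, 49 - 57) = 0.
Total collected = 11 + 0 + 8 + 0 = 19.

19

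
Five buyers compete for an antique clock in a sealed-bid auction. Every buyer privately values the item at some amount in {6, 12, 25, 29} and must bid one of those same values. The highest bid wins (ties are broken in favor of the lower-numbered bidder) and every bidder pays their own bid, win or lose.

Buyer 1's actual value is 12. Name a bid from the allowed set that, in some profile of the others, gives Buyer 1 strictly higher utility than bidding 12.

Suppose Buyer 2 bids 6, Buyer 3 bids 6, Buyer 4 bids 6 and Buyer 5 bids 6.
Bid 12: wins, pays 12, utility 12 - 12 = 0.
Bid 6: wins, pays 6, utility 12 - 6 = 6.
So bidding 6 beats truth here (6 > 0).

6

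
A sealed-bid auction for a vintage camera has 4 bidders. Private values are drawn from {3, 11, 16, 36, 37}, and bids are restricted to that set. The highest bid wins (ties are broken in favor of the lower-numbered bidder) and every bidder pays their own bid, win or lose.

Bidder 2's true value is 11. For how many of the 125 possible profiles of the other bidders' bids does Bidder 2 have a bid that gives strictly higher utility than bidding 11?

Others bid (3, 3, 16): truth gives -11; bid 3 gives -3 > -11. Violating.
Others bid (3, 3, 36): truth gives -11; bid 3 gives -3 > -11. Violating.
Others bid (3, 3, 37): truth gives -11; bid 3 gives -3 > -11. Violating.
Others bid (3, 11, 16): truth gives -11; bid 3 gives -3 > -11. Violating.
Others bid (3, 3, 3): truth gives 0; no alternative beats it.
Others bid (3, 3, 11): truth gives 0; no alternative beats it.
(Checking all 125 profiles: 121 have a profitable deviation, 4 do not.)

121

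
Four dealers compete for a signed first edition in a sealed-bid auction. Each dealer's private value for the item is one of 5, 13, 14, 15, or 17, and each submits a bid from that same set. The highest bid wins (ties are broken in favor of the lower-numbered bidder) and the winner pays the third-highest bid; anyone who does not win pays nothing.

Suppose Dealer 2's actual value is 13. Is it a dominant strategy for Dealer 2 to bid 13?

Consider the case where Dealer 1 bids 5, Dealer 3 bids 5 and Dealer 4 bids 14.
Truthful bid 13: loses, pays 0, utility 0.
Bid 14 instead: wins, pays 5, utility 13 - 5 = 8.
Since 8 > 0, bidding 14 is strictly better here, so truthful bidding is not dominant.

No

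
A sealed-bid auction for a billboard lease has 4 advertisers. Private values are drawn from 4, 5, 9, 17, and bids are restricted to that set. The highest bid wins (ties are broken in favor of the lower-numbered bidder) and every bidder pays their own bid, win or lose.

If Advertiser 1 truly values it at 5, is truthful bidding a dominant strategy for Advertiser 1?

No

Consider the case where Advertiser 2 bids 4, Advertiser 3 bids 4 and Advertiser 4 bids 4.
Truthful bid 5: wins, pays 5, utility 5 - 5 = 0.
Bid 4 instead: wins, pays 4, utility 5 - 4 = 1.
Since 1 > 0, bidding 4 is strictly better here, so truthful bidding is not dominant.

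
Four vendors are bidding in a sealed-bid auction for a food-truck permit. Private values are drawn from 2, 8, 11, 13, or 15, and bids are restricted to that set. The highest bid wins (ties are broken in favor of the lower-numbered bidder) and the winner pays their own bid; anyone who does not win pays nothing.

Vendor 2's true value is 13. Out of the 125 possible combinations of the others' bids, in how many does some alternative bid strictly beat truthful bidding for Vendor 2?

Others bid (2, 2, 2): truth gives 0; bid 8 gives 5 > 0. Violating.
Others bid (2, 2, 8): truth gives 0; bid 8 gives 5 > 0. Violating.
Others bid (2, 2, 11): truth gives 0; bid 11 gives 2 > 0. Violating.
Others bid (2, 8, 2): truth gives 0; bid 8 gives 5 > 0. Violating.
Others bid (2, 2, 13): truth gives 0; no alternative beats it.
Others bid (2, 2, 15): truth gives 0; no alternative beats it.
(Checking all 125 profiles: 18 have a profitable deviation, 107 do not.)

18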